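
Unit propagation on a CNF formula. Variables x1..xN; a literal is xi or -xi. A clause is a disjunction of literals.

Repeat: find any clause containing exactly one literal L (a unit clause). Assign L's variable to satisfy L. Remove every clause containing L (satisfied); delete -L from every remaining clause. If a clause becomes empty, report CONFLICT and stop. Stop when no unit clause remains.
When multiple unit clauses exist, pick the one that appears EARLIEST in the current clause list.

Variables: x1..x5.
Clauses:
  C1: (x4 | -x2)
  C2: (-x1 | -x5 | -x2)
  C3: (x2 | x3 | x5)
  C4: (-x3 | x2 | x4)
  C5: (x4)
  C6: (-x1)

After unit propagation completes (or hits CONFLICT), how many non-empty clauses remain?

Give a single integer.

Answer: 1

Derivation:
unit clause [4] forces x4=T; simplify:
  satisfied 3 clause(s); 3 remain; assigned so far: [4]
unit clause [-1] forces x1=F; simplify:
  satisfied 2 clause(s); 1 remain; assigned so far: [1, 4]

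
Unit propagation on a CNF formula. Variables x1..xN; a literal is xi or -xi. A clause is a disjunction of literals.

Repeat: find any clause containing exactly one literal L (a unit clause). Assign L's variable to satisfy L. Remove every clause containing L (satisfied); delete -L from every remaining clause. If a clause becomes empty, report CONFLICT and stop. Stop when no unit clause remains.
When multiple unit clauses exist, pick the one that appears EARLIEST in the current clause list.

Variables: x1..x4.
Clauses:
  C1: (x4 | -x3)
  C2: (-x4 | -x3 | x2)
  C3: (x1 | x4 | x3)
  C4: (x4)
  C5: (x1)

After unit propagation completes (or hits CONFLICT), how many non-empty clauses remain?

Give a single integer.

Answer: 1

Derivation:
unit clause [4] forces x4=T; simplify:
  drop -4 from [-4, -3, 2] -> [-3, 2]
  satisfied 3 clause(s); 2 remain; assigned so far: [4]
unit clause [1] forces x1=T; simplify:
  satisfied 1 clause(s); 1 remain; assigned so far: [1, 4]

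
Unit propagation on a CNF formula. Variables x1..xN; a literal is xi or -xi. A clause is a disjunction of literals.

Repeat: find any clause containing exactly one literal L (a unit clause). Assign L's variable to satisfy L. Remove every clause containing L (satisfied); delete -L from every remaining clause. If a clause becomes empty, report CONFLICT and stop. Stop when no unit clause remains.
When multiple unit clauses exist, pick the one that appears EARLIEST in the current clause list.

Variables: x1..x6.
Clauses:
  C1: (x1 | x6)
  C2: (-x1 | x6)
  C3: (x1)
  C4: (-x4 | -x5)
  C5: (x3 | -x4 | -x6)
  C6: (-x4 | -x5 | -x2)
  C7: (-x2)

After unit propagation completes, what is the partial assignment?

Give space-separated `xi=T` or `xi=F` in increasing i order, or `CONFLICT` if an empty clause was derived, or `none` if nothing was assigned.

Answer: x1=T x2=F x6=T

Derivation:
unit clause [1] forces x1=T; simplify:
  drop -1 from [-1, 6] -> [6]
  satisfied 2 clause(s); 5 remain; assigned so far: [1]
unit clause [6] forces x6=T; simplify:
  drop -6 from [3, -4, -6] -> [3, -4]
  satisfied 1 clause(s); 4 remain; assigned so far: [1, 6]
unit clause [-2] forces x2=F; simplify:
  satisfied 2 clause(s); 2 remain; assigned so far: [1, 2, 6]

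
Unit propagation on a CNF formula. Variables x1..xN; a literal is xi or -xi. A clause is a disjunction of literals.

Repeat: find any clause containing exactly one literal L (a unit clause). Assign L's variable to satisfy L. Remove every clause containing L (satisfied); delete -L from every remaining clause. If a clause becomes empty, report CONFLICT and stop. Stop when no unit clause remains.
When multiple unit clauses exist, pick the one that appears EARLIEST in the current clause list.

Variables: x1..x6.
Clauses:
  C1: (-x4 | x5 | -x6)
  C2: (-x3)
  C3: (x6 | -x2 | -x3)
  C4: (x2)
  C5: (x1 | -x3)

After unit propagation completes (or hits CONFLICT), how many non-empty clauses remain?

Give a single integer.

Answer: 1

Derivation:
unit clause [-3] forces x3=F; simplify:
  satisfied 3 clause(s); 2 remain; assigned so far: [3]
unit clause [2] forces x2=T; simplify:
  satisfied 1 clause(s); 1 remain; assigned so far: [2, 3]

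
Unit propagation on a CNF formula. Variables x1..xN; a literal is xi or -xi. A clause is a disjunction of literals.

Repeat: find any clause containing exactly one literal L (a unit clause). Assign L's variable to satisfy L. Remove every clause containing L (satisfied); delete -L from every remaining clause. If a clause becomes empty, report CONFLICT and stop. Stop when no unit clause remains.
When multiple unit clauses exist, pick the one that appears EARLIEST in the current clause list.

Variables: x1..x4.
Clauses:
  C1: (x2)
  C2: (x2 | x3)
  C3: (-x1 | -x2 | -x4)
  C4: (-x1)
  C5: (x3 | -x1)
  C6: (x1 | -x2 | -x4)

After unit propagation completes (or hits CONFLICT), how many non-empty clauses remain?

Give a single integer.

unit clause [2] forces x2=T; simplify:
  drop -2 from [-1, -2, -4] -> [-1, -4]
  drop -2 from [1, -2, -4] -> [1, -4]
  satisfied 2 clause(s); 4 remain; assigned so far: [2]
unit clause [-1] forces x1=F; simplify:
  drop 1 from [1, -4] -> [-4]
  satisfied 3 clause(s); 1 remain; assigned so far: [1, 2]
unit clause [-4] forces x4=F; simplify:
  satisfied 1 clause(s); 0 remain; assigned so far: [1, 2, 4]

Answer: 0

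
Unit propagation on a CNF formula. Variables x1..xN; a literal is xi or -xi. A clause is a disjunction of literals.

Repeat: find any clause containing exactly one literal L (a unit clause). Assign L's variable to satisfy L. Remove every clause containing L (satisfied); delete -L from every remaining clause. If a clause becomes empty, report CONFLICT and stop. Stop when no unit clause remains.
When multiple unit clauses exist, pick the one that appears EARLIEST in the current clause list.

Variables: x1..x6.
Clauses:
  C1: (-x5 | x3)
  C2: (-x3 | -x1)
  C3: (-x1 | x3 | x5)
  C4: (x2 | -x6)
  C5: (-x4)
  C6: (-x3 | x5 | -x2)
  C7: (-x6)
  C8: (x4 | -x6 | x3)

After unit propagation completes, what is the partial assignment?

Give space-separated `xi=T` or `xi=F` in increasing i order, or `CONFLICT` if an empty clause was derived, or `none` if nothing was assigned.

unit clause [-4] forces x4=F; simplify:
  drop 4 from [4, -6, 3] -> [-6, 3]
  satisfied 1 clause(s); 7 remain; assigned so far: [4]
unit clause [-6] forces x6=F; simplify:
  satisfied 3 clause(s); 4 remain; assigned so far: [4, 6]

Answer: x4=F x6=F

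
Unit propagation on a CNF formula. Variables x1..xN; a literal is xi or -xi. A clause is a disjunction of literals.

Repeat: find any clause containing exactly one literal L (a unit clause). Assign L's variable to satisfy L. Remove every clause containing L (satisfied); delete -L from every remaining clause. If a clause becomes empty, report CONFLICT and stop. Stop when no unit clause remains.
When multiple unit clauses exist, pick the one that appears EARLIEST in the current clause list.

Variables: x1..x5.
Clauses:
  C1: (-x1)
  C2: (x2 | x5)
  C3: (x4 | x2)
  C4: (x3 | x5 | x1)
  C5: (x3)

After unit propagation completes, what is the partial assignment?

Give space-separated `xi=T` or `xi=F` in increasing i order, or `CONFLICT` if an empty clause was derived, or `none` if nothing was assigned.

unit clause [-1] forces x1=F; simplify:
  drop 1 from [3, 5, 1] -> [3, 5]
  satisfied 1 clause(s); 4 remain; assigned so far: [1]
unit clause [3] forces x3=T; simplify:
  satisfied 2 clause(s); 2 remain; assigned so far: [1, 3]

Answer: x1=F x3=T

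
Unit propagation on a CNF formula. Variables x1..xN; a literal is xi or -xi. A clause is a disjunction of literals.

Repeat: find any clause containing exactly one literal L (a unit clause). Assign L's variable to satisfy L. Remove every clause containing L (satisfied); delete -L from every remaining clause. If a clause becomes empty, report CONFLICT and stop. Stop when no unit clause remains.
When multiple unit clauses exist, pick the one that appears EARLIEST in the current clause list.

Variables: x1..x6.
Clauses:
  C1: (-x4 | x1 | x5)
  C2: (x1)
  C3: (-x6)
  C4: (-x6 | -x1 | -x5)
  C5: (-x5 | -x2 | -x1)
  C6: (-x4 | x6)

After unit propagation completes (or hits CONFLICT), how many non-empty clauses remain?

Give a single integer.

unit clause [1] forces x1=T; simplify:
  drop -1 from [-6, -1, -5] -> [-6, -5]
  drop -1 from [-5, -2, -1] -> [-5, -2]
  satisfied 2 clause(s); 4 remain; assigned so far: [1]
unit clause [-6] forces x6=F; simplify:
  drop 6 from [-4, 6] -> [-4]
  satisfied 2 clause(s); 2 remain; assigned so far: [1, 6]
unit clause [-4] forces x4=F; simplify:
  satisfied 1 clause(s); 1 remain; assigned so far: [1, 4, 6]

Answer: 1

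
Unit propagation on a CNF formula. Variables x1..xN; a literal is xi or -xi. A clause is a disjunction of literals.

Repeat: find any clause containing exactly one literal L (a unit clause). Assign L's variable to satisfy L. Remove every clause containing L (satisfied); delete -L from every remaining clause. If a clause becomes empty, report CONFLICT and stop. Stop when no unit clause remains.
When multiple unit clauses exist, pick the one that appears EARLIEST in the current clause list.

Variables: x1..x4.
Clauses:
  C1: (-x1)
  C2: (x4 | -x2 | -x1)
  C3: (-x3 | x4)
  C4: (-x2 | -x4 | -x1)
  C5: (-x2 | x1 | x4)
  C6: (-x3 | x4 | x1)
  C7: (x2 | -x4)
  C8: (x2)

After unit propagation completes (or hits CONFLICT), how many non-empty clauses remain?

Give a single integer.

Answer: 0

Derivation:
unit clause [-1] forces x1=F; simplify:
  drop 1 from [-2, 1, 4] -> [-2, 4]
  drop 1 from [-3, 4, 1] -> [-3, 4]
  satisfied 3 clause(s); 5 remain; assigned so far: [1]
unit clause [2] forces x2=T; simplify:
  drop -2 from [-2, 4] -> [4]
  satisfied 2 clause(s); 3 remain; assigned so far: [1, 2]
unit clause [4] forces x4=T; simplify:
  satisfied 3 clause(s); 0 remain; assigned so far: [1, 2, 4]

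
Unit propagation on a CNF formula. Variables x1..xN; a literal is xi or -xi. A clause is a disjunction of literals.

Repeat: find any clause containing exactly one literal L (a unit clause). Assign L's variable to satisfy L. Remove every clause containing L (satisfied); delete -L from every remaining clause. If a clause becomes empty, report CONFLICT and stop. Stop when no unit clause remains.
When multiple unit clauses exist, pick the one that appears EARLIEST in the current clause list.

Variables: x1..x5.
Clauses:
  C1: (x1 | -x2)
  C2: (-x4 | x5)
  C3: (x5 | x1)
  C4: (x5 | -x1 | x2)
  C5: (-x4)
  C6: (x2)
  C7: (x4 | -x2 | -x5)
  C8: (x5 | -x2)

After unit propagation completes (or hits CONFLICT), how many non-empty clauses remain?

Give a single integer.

Answer: 0

Derivation:
unit clause [-4] forces x4=F; simplify:
  drop 4 from [4, -2, -5] -> [-2, -5]
  satisfied 2 clause(s); 6 remain; assigned so far: [4]
unit clause [2] forces x2=T; simplify:
  drop -2 from [1, -2] -> [1]
  drop -2 from [-2, -5] -> [-5]
  drop -2 from [5, -2] -> [5]
  satisfied 2 clause(s); 4 remain; assigned so far: [2, 4]
unit clause [1] forces x1=T; simplify:
  satisfied 2 clause(s); 2 remain; assigned so far: [1, 2, 4]
unit clause [-5] forces x5=F; simplify:
  drop 5 from [5] -> [] (empty!)
  satisfied 1 clause(s); 1 remain; assigned so far: [1, 2, 4, 5]
CONFLICT (empty clause)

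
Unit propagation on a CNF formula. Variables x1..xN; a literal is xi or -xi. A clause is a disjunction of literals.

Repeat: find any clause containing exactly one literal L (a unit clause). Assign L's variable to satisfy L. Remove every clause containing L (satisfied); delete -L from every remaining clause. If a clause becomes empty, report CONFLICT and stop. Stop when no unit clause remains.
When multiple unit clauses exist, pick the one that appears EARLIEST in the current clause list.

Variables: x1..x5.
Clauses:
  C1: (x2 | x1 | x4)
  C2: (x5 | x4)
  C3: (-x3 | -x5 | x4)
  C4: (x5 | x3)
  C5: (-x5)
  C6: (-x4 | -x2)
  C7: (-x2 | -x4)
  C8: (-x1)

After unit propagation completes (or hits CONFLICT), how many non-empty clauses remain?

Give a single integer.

Answer: 0

Derivation:
unit clause [-5] forces x5=F; simplify:
  drop 5 from [5, 4] -> [4]
  drop 5 from [5, 3] -> [3]
  satisfied 2 clause(s); 6 remain; assigned so far: [5]
unit clause [4] forces x4=T; simplify:
  drop -4 from [-4, -2] -> [-2]
  drop -4 from [-2, -4] -> [-2]
  satisfied 2 clause(s); 4 remain; assigned so far: [4, 5]
unit clause [3] forces x3=T; simplify:
  satisfied 1 clause(s); 3 remain; assigned so far: [3, 4, 5]
unit clause [-2] forces x2=F; simplify:
  satisfied 2 clause(s); 1 remain; assigned so far: [2, 3, 4, 5]
unit clause [-1] forces x1=F; simplify:
  satisfied 1 clause(s); 0 remain; assigned so far: [1, 2, 3, 4, 5]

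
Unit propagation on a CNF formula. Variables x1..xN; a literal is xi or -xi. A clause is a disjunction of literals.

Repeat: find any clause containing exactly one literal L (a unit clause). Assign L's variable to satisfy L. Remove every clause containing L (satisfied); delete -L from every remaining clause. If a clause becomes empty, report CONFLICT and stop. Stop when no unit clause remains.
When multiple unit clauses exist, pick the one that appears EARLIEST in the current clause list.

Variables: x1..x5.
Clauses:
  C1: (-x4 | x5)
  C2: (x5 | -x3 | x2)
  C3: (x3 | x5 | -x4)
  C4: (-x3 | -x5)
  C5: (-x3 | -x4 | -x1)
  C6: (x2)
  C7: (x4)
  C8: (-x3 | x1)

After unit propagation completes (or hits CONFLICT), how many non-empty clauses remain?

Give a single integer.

Answer: 0

Derivation:
unit clause [2] forces x2=T; simplify:
  satisfied 2 clause(s); 6 remain; assigned so far: [2]
unit clause [4] forces x4=T; simplify:
  drop -4 from [-4, 5] -> [5]
  drop -4 from [3, 5, -4] -> [3, 5]
  drop -4 from [-3, -4, -1] -> [-3, -1]
  satisfied 1 clause(s); 5 remain; assigned so far: [2, 4]
unit clause [5] forces x5=T; simplify:
  drop -5 from [-3, -5] -> [-3]
  satisfied 2 clause(s); 3 remain; assigned so far: [2, 4, 5]
unit clause [-3] forces x3=F; simplify:
  satisfied 3 clause(s); 0 remain; assigned so far: [2, 3, 4, 5]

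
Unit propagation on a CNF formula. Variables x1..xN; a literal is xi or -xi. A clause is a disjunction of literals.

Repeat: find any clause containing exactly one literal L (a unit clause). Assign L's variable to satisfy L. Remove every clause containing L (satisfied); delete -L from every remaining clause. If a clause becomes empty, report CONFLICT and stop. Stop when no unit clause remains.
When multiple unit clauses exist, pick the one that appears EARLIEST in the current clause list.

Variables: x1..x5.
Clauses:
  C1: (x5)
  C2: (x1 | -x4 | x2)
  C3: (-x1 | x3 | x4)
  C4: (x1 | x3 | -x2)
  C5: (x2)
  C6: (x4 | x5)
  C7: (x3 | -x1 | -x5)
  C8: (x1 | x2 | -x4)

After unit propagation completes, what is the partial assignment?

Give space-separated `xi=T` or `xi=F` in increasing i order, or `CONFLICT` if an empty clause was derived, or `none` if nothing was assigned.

Answer: x2=T x5=T

Derivation:
unit clause [5] forces x5=T; simplify:
  drop -5 from [3, -1, -5] -> [3, -1]
  satisfied 2 clause(s); 6 remain; assigned so far: [5]
unit clause [2] forces x2=T; simplify:
  drop -2 from [1, 3, -2] -> [1, 3]
  satisfied 3 clause(s); 3 remain; assigned so far: [2, 5]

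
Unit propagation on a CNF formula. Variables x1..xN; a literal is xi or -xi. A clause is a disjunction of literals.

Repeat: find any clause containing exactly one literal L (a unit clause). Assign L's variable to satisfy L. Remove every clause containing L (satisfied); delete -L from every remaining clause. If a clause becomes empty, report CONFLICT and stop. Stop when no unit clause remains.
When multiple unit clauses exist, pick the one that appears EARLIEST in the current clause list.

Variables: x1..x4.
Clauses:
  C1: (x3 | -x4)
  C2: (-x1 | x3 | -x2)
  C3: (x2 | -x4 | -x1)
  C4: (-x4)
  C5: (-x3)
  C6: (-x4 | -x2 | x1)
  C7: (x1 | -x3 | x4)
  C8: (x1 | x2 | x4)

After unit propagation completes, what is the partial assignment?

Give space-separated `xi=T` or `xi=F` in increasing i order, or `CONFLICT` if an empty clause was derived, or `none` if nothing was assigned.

unit clause [-4] forces x4=F; simplify:
  drop 4 from [1, -3, 4] -> [1, -3]
  drop 4 from [1, 2, 4] -> [1, 2]
  satisfied 4 clause(s); 4 remain; assigned so far: [4]
unit clause [-3] forces x3=F; simplify:
  drop 3 from [-1, 3, -2] -> [-1, -2]
  satisfied 2 clause(s); 2 remain; assigned so far: [3, 4]

Answer: x3=F x4=F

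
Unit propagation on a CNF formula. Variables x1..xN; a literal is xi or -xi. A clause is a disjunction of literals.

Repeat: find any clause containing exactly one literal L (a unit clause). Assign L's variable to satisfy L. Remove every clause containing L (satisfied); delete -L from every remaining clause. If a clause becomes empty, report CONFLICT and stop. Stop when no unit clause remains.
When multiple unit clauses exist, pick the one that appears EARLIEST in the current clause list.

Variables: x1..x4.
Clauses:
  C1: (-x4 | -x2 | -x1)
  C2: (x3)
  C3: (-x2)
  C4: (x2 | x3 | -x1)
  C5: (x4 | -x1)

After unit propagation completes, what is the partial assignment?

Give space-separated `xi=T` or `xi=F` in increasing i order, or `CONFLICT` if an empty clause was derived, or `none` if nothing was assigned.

Answer: x2=F x3=T

Derivation:
unit clause [3] forces x3=T; simplify:
  satisfied 2 clause(s); 3 remain; assigned so far: [3]
unit clause [-2] forces x2=F; simplify:
  satisfied 2 clause(s); 1 remain; assigned so far: [2, 3]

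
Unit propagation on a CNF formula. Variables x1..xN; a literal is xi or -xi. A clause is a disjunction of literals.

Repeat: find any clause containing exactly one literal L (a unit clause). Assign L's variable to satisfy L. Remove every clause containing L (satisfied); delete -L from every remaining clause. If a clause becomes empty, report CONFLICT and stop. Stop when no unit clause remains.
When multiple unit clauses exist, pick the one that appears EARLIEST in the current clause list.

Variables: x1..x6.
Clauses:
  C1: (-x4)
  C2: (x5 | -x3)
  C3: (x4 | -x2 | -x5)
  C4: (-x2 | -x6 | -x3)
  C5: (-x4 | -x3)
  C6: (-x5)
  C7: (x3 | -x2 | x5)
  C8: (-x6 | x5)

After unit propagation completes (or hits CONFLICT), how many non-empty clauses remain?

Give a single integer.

unit clause [-4] forces x4=F; simplify:
  drop 4 from [4, -2, -5] -> [-2, -5]
  satisfied 2 clause(s); 6 remain; assigned so far: [4]
unit clause [-5] forces x5=F; simplify:
  drop 5 from [5, -3] -> [-3]
  drop 5 from [3, -2, 5] -> [3, -2]
  drop 5 from [-6, 5] -> [-6]
  satisfied 2 clause(s); 4 remain; assigned so far: [4, 5]
unit clause [-3] forces x3=F; simplify:
  drop 3 from [3, -2] -> [-2]
  satisfied 2 clause(s); 2 remain; assigned so far: [3, 4, 5]
unit clause [-2] forces x2=F; simplify:
  satisfied 1 clause(s); 1 remain; assigned so far: [2, 3, 4, 5]
unit clause [-6] forces x6=F; simplify:
  satisfied 1 clause(s); 0 remain; assigned so far: [2, 3, 4, 5, 6]

Answer: 0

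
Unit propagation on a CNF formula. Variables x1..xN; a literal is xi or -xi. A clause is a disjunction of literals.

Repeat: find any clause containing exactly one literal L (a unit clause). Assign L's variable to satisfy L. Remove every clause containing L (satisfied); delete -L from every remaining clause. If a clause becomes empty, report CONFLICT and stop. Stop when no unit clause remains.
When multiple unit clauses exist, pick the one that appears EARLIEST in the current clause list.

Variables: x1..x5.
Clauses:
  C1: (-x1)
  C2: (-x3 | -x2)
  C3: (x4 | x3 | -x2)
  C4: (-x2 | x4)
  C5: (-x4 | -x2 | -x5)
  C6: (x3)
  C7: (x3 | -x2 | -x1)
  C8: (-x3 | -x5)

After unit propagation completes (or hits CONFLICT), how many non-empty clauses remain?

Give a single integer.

unit clause [-1] forces x1=F; simplify:
  satisfied 2 clause(s); 6 remain; assigned so far: [1]
unit clause [3] forces x3=T; simplify:
  drop -3 from [-3, -2] -> [-2]
  drop -3 from [-3, -5] -> [-5]
  satisfied 2 clause(s); 4 remain; assigned so far: [1, 3]
unit clause [-2] forces x2=F; simplify:
  satisfied 3 clause(s); 1 remain; assigned so far: [1, 2, 3]
unit clause [-5] forces x5=F; simplify:
  satisfied 1 clause(s); 0 remain; assigned so far: [1, 2, 3, 5]

Answer: 0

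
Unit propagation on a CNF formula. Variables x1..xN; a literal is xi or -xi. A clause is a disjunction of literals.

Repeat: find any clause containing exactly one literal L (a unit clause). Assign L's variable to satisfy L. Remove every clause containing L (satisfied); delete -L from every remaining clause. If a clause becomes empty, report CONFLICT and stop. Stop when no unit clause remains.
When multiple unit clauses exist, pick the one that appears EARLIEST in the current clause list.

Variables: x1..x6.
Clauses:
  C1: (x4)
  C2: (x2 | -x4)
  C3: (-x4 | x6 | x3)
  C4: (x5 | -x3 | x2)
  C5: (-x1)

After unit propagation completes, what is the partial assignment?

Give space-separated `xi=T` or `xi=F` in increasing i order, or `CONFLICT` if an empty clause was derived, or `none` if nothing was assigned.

Answer: x1=F x2=T x4=T

Derivation:
unit clause [4] forces x4=T; simplify:
  drop -4 from [2, -4] -> [2]
  drop -4 from [-4, 6, 3] -> [6, 3]
  satisfied 1 clause(s); 4 remain; assigned so far: [4]
unit clause [2] forces x2=T; simplify:
  satisfied 2 clause(s); 2 remain; assigned so far: [2, 4]
unit clause [-1] forces x1=F; simplify:
  satisfied 1 clause(s); 1 remain; assigned so far: [1, 2, 4]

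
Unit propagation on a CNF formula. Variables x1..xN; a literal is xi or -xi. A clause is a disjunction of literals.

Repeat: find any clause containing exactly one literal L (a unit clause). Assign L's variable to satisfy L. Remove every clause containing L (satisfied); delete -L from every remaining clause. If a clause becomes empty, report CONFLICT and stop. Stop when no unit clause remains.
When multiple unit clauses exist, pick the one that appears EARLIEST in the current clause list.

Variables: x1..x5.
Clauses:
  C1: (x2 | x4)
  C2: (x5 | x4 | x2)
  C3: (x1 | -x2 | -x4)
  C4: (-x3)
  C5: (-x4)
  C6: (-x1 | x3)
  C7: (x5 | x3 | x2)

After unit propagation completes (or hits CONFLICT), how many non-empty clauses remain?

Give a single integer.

unit clause [-3] forces x3=F; simplify:
  drop 3 from [-1, 3] -> [-1]
  drop 3 from [5, 3, 2] -> [5, 2]
  satisfied 1 clause(s); 6 remain; assigned so far: [3]
unit clause [-4] forces x4=F; simplify:
  drop 4 from [2, 4] -> [2]
  drop 4 from [5, 4, 2] -> [5, 2]
  satisfied 2 clause(s); 4 remain; assigned so far: [3, 4]
unit clause [2] forces x2=T; simplify:
  satisfied 3 clause(s); 1 remain; assigned so far: [2, 3, 4]
unit clause [-1] forces x1=F; simplify:
  satisfied 1 clause(s); 0 remain; assigned so far: [1, 2, 3, 4]

Answer: 0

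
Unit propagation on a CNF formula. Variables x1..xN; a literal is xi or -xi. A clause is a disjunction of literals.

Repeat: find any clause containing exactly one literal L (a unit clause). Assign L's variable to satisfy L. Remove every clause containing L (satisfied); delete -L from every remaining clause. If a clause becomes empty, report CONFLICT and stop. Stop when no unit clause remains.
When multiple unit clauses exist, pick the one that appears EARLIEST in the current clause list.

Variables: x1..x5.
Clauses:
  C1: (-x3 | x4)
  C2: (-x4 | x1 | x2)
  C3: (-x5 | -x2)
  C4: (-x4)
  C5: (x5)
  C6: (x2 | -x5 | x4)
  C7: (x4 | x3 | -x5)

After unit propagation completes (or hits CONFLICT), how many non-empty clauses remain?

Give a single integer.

Answer: 2

Derivation:
unit clause [-4] forces x4=F; simplify:
  drop 4 from [-3, 4] -> [-3]
  drop 4 from [2, -5, 4] -> [2, -5]
  drop 4 from [4, 3, -5] -> [3, -5]
  satisfied 2 clause(s); 5 remain; assigned so far: [4]
unit clause [-3] forces x3=F; simplify:
  drop 3 from [3, -5] -> [-5]
  satisfied 1 clause(s); 4 remain; assigned so far: [3, 4]
unit clause [5] forces x5=T; simplify:
  drop -5 from [-5, -2] -> [-2]
  drop -5 from [2, -5] -> [2]
  drop -5 from [-5] -> [] (empty!)
  satisfied 1 clause(s); 3 remain; assigned so far: [3, 4, 5]
CONFLICT (empty clause)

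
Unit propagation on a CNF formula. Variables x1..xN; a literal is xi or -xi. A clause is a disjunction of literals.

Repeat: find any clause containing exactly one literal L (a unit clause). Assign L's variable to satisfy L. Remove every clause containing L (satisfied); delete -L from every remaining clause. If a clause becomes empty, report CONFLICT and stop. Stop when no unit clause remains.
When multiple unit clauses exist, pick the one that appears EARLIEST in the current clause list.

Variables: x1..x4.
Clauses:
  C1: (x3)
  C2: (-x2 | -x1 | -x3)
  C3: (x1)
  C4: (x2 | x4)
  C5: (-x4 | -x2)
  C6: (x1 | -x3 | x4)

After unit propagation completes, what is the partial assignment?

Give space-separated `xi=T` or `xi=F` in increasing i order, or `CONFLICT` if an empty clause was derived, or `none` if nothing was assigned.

unit clause [3] forces x3=T; simplify:
  drop -3 from [-2, -1, -3] -> [-2, -1]
  drop -3 from [1, -3, 4] -> [1, 4]
  satisfied 1 clause(s); 5 remain; assigned so far: [3]
unit clause [1] forces x1=T; simplify:
  drop -1 from [-2, -1] -> [-2]
  satisfied 2 clause(s); 3 remain; assigned so far: [1, 3]
unit clause [-2] forces x2=F; simplify:
  drop 2 from [2, 4] -> [4]
  satisfied 2 clause(s); 1 remain; assigned so far: [1, 2, 3]
unit clause [4] forces x4=T; simplify:
  satisfied 1 clause(s); 0 remain; assigned so far: [1, 2, 3, 4]

Answer: x1=T x2=F x3=T x4=T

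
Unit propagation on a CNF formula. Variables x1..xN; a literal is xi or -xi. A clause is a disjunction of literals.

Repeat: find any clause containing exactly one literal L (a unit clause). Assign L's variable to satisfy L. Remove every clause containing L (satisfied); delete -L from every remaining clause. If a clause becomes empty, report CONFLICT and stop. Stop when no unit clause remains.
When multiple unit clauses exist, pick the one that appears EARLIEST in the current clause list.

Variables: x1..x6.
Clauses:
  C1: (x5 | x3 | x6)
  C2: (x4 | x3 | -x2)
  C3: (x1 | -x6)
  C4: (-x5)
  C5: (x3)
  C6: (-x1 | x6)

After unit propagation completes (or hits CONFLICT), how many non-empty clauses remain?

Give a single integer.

Answer: 2

Derivation:
unit clause [-5] forces x5=F; simplify:
  drop 5 from [5, 3, 6] -> [3, 6]
  satisfied 1 clause(s); 5 remain; assigned so far: [5]
unit clause [3] forces x3=T; simplify:
  satisfied 3 clause(s); 2 remain; assigned so far: [3, 5]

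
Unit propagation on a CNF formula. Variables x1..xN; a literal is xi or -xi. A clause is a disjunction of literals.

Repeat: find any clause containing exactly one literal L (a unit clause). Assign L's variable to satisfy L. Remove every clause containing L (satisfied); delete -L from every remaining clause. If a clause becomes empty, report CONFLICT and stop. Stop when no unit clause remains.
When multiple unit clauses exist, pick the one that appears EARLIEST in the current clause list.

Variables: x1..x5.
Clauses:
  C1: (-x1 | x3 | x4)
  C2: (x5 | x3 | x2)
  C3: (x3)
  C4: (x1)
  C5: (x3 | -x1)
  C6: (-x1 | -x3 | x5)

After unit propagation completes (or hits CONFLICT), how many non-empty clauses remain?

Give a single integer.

Answer: 0

Derivation:
unit clause [3] forces x3=T; simplify:
  drop -3 from [-1, -3, 5] -> [-1, 5]
  satisfied 4 clause(s); 2 remain; assigned so far: [3]
unit clause [1] forces x1=T; simplify:
  drop -1 from [-1, 5] -> [5]
  satisfied 1 clause(s); 1 remain; assigned so far: [1, 3]
unit clause [5] forces x5=T; simplify:
  satisfied 1 clause(s); 0 remain; assigned so far: [1, 3, 5]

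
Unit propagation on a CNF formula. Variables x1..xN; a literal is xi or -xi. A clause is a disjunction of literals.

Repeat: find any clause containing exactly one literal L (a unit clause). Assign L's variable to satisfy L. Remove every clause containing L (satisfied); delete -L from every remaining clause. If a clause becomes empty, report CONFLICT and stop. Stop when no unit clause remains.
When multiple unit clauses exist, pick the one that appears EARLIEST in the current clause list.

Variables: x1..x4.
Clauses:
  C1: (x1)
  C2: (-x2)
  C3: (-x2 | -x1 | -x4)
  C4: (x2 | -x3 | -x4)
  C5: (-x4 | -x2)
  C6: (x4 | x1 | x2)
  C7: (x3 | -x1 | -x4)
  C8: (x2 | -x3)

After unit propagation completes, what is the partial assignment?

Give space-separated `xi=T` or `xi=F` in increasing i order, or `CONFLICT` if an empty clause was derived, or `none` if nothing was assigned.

unit clause [1] forces x1=T; simplify:
  drop -1 from [-2, -1, -4] -> [-2, -4]
  drop -1 from [3, -1, -4] -> [3, -4]
  satisfied 2 clause(s); 6 remain; assigned so far: [1]
unit clause [-2] forces x2=F; simplify:
  drop 2 from [2, -3, -4] -> [-3, -4]
  drop 2 from [2, -3] -> [-3]
  satisfied 3 clause(s); 3 remain; assigned so far: [1, 2]
unit clause [-3] forces x3=F; simplify:
  drop 3 from [3, -4] -> [-4]
  satisfied 2 clause(s); 1 remain; assigned so far: [1, 2, 3]
unit clause [-4] forces x4=F; simplify:
  satisfied 1 clause(s); 0 remain; assigned so far: [1, 2, 3, 4]

Answer: x1=T x2=F x3=F x4=F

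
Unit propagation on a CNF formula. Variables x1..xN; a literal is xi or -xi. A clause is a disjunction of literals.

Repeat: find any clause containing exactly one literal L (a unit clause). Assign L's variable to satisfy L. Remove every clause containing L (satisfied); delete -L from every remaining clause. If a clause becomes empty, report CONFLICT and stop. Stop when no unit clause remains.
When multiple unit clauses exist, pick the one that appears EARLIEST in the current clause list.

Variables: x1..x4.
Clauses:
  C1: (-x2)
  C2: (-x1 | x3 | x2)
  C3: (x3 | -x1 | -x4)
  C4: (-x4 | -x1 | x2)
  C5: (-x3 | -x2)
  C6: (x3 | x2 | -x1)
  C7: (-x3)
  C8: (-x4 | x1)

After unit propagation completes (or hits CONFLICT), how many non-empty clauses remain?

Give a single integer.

unit clause [-2] forces x2=F; simplify:
  drop 2 from [-1, 3, 2] -> [-1, 3]
  drop 2 from [-4, -1, 2] -> [-4, -1]
  drop 2 from [3, 2, -1] -> [3, -1]
  satisfied 2 clause(s); 6 remain; assigned so far: [2]
unit clause [-3] forces x3=F; simplify:
  drop 3 from [-1, 3] -> [-1]
  drop 3 from [3, -1, -4] -> [-1, -4]
  drop 3 from [3, -1] -> [-1]
  satisfied 1 clause(s); 5 remain; assigned so far: [2, 3]
unit clause [-1] forces x1=F; simplify:
  drop 1 from [-4, 1] -> [-4]
  satisfied 4 clause(s); 1 remain; assigned so far: [1, 2, 3]
unit clause [-4] forces x4=F; simplify:
  satisfied 1 clause(s); 0 remain; assigned so far: [1, 2, 3, 4]

Answer: 0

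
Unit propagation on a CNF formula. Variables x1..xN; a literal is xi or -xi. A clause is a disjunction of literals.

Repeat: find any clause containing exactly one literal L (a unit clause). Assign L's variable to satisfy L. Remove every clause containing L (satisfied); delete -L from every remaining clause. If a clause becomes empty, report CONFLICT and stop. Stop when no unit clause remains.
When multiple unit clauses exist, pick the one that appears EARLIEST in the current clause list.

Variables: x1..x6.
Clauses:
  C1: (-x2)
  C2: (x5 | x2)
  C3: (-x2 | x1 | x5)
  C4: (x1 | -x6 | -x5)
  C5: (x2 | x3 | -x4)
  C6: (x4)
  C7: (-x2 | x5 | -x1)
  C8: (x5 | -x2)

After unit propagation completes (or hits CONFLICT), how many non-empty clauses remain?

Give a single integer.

unit clause [-2] forces x2=F; simplify:
  drop 2 from [5, 2] -> [5]
  drop 2 from [2, 3, -4] -> [3, -4]
  satisfied 4 clause(s); 4 remain; assigned so far: [2]
unit clause [5] forces x5=T; simplify:
  drop -5 from [1, -6, -5] -> [1, -6]
  satisfied 1 clause(s); 3 remain; assigned so far: [2, 5]
unit clause [4] forces x4=T; simplify:
  drop -4 from [3, -4] -> [3]
  satisfied 1 clause(s); 2 remain; assigned so far: [2, 4, 5]
unit clause [3] forces x3=T; simplify:
  satisfied 1 clause(s); 1 remain; assigned so far: [2, 3, 4, 5]

Answer: 1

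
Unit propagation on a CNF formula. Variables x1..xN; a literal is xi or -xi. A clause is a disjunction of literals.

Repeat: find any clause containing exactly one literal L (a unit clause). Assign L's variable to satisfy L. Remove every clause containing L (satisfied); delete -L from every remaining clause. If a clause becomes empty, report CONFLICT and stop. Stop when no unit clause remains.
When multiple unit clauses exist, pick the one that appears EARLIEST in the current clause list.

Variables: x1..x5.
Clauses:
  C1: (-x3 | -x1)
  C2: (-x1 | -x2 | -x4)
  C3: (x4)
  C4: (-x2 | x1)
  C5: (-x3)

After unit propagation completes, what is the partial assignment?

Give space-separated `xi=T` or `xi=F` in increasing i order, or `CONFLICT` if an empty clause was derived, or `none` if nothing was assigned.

Answer: x3=F x4=T

Derivation:
unit clause [4] forces x4=T; simplify:
  drop -4 from [-1, -2, -4] -> [-1, -2]
  satisfied 1 clause(s); 4 remain; assigned so far: [4]
unit clause [-3] forces x3=F; simplify:
  satisfied 2 clause(s); 2 remain; assigned so far: [3, 4]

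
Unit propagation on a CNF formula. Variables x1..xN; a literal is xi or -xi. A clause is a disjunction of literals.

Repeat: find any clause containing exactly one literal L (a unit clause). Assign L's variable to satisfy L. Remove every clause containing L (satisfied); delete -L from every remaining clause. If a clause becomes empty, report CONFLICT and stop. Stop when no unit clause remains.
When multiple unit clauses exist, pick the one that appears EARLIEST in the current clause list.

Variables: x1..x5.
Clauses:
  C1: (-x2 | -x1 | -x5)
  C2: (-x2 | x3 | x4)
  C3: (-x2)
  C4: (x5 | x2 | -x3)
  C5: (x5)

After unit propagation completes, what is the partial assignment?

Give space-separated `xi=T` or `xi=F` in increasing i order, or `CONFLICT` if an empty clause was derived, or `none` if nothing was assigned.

unit clause [-2] forces x2=F; simplify:
  drop 2 from [5, 2, -3] -> [5, -3]
  satisfied 3 clause(s); 2 remain; assigned so far: [2]
unit clause [5] forces x5=T; simplify:
  satisfied 2 clause(s); 0 remain; assigned so far: [2, 5]

Answer: x2=F x5=T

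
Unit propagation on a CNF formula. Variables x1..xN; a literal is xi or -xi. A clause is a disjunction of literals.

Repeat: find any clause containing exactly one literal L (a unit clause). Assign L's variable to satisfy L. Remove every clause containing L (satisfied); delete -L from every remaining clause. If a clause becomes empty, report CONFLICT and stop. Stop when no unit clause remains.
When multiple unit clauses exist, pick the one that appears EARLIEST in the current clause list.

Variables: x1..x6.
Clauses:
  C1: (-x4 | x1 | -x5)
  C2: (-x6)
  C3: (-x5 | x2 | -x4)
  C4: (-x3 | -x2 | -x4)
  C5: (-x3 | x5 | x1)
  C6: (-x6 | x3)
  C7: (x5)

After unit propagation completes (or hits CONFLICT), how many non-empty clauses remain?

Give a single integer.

Answer: 3

Derivation:
unit clause [-6] forces x6=F; simplify:
  satisfied 2 clause(s); 5 remain; assigned so far: [6]
unit clause [5] forces x5=T; simplify:
  drop -5 from [-4, 1, -5] -> [-4, 1]
  drop -5 from [-5, 2, -4] -> [2, -4]
  satisfied 2 clause(s); 3 remain; assigned so far: [5, 6]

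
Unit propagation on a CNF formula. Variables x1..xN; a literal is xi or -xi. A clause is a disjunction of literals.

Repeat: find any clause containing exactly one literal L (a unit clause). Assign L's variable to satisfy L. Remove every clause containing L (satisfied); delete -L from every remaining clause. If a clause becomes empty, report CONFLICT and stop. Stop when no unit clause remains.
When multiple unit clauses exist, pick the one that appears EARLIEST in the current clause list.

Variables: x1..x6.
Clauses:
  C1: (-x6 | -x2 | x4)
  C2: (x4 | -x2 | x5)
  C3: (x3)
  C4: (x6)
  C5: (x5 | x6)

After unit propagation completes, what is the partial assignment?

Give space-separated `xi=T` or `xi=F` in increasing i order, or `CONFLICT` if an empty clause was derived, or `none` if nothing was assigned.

unit clause [3] forces x3=T; simplify:
  satisfied 1 clause(s); 4 remain; assigned so far: [3]
unit clause [6] forces x6=T; simplify:
  drop -6 from [-6, -2, 4] -> [-2, 4]
  satisfied 2 clause(s); 2 remain; assigned so far: [3, 6]

Answer: x3=T x6=T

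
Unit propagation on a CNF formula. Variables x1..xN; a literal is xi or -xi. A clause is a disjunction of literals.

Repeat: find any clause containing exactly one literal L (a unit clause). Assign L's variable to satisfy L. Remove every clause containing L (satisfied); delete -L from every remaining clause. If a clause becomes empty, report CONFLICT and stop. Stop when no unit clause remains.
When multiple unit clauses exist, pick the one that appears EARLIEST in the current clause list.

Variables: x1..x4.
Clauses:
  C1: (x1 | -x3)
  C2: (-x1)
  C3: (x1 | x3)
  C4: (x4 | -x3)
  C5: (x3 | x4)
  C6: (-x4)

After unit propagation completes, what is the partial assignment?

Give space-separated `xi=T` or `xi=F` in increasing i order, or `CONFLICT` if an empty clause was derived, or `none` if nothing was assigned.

Answer: CONFLICT

Derivation:
unit clause [-1] forces x1=F; simplify:
  drop 1 from [1, -3] -> [-3]
  drop 1 from [1, 3] -> [3]
  satisfied 1 clause(s); 5 remain; assigned so far: [1]
unit clause [-3] forces x3=F; simplify:
  drop 3 from [3] -> [] (empty!)
  drop 3 from [3, 4] -> [4]
  satisfied 2 clause(s); 3 remain; assigned so far: [1, 3]
CONFLICT (empty clause)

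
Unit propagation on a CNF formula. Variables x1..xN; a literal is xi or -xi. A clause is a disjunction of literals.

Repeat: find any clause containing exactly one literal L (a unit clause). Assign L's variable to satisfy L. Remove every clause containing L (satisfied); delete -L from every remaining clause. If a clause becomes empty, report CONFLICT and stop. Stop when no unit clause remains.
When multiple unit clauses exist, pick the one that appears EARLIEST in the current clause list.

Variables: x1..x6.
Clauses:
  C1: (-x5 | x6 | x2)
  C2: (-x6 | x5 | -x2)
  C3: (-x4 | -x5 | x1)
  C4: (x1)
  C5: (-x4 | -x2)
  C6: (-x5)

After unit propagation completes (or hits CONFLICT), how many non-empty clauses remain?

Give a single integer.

Answer: 2

Derivation:
unit clause [1] forces x1=T; simplify:
  satisfied 2 clause(s); 4 remain; assigned so far: [1]
unit clause [-5] forces x5=F; simplify:
  drop 5 from [-6, 5, -2] -> [-6, -2]
  satisfied 2 clause(s); 2 remain; assigned so far: [1, 5]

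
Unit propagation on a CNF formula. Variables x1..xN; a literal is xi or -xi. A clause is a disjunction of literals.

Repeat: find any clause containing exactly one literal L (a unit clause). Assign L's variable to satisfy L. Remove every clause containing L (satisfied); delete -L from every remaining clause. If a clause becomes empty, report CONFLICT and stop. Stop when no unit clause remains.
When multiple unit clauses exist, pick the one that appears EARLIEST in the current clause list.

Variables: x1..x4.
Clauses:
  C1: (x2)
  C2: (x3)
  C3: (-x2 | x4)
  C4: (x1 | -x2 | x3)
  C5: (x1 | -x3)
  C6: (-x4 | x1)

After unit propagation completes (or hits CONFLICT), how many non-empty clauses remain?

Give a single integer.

Answer: 0

Derivation:
unit clause [2] forces x2=T; simplify:
  drop -2 from [-2, 4] -> [4]
  drop -2 from [1, -2, 3] -> [1, 3]
  satisfied 1 clause(s); 5 remain; assigned so far: [2]
unit clause [3] forces x3=T; simplify:
  drop -3 from [1, -3] -> [1]
  satisfied 2 clause(s); 3 remain; assigned so far: [2, 3]
unit clause [4] forces x4=T; simplify:
  drop -4 from [-4, 1] -> [1]
  satisfied 1 clause(s); 2 remain; assigned so far: [2, 3, 4]
unit clause [1] forces x1=T; simplify:
  satisfied 2 clause(s); 0 remain; assigned so far: [1, 2, 3, 4]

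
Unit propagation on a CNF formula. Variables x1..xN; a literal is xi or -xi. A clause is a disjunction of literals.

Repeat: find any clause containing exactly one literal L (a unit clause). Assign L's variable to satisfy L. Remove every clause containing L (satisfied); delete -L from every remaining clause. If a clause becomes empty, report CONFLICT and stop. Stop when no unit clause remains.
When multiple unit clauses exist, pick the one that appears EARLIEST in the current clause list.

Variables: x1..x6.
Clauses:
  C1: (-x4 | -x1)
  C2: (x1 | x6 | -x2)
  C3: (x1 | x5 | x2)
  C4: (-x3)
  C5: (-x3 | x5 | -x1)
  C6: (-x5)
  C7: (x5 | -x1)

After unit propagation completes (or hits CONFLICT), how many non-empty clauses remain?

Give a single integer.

Answer: 0

Derivation:
unit clause [-3] forces x3=F; simplify:
  satisfied 2 clause(s); 5 remain; assigned so far: [3]
unit clause [-5] forces x5=F; simplify:
  drop 5 from [1, 5, 2] -> [1, 2]
  drop 5 from [5, -1] -> [-1]
  satisfied 1 clause(s); 4 remain; assigned so far: [3, 5]
unit clause [-1] forces x1=F; simplify:
  drop 1 from [1, 6, -2] -> [6, -2]
  drop 1 from [1, 2] -> [2]
  satisfied 2 clause(s); 2 remain; assigned so far: [1, 3, 5]
unit clause [2] forces x2=T; simplify:
  drop -2 from [6, -2] -> [6]
  satisfied 1 clause(s); 1 remain; assigned so far: [1, 2, 3, 5]
unit clause [6] forces x6=T; simplify:
  satisfied 1 clause(s); 0 remain; assigned so far: [1, 2, 3, 5, 6]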